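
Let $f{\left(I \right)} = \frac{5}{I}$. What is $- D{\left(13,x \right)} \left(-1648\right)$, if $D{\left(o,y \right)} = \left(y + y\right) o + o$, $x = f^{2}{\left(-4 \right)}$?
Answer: $88374$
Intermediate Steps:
$x = \frac{25}{16}$ ($x = \left(\frac{5}{-4}\right)^{2} = \left(5 \left(- \frac{1}{4}\right)\right)^{2} = \left(- \frac{5}{4}\right)^{2} = \frac{25}{16} \approx 1.5625$)
$D{\left(o,y \right)} = o + 2 o y$ ($D{\left(o,y \right)} = 2 y o + o = 2 o y + o = o + 2 o y$)
$- D{\left(13,x \right)} \left(-1648\right) = - 13 \left(1 + 2 \cdot \frac{25}{16}\right) \left(-1648\right) = - 13 \left(1 + \frac{25}{8}\right) \left(-1648\right) = - 13 \cdot \frac{33}{8} \left(-1648\right) = - \frac{429 \left(-1648\right)}{8} = \left(-1\right) \left(-88374\right) = 88374$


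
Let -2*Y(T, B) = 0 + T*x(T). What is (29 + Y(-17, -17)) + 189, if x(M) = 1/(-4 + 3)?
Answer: 419/2 ≈ 209.50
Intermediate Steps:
x(M) = -1 (x(M) = 1/(-1) = -1)
Y(T, B) = T/2 (Y(T, B) = -(0 + T*(-1))/2 = -(0 - T)/2 = -(-1)*T/2 = T/2)
(29 + Y(-17, -17)) + 189 = (29 + (½)*(-17)) + 189 = (29 - 17/2) + 189 = 41/2 + 189 = 419/2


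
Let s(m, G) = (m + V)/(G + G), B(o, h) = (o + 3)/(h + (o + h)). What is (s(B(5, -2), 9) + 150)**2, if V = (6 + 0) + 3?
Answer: 7382089/324 ≈ 22784.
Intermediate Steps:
B(o, h) = (3 + o)/(o + 2*h) (B(o, h) = (3 + o)/(h + (h + o)) = (3 + o)/(o + 2*h))
V = 9 (V = 6 + 3 = 9)
s(m, G) = (9 + m)/(2*G) (s(m, G) = (m + 9)/(G + G) = (9 + m)/((2*G)) = (9 + m)*(1/(2*G)) = (9 + m)/(2*G))
(s(B(5, -2), 9) + 150)**2 = ((1/2)*(9 + (3 + 5)/(5 + 2*(-2)))/9 + 150)**2 = ((1/2)*(1/9)*(9 + 8/(5 - 4)) + 150)**2 = ((1/2)*(1/9)*(9 + 8/1) + 150)**2 = ((1/2)*(1/9)*(9 + 1*8) + 150)**2 = ((1/2)*(1/9)*(9 + 8) + 150)**2 = ((1/2)*(1/9)*17 + 150)**2 = (17/18 + 150)**2 = (2717/18)**2 = 7382089/324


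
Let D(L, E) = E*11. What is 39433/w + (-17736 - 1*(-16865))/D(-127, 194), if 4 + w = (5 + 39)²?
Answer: 41233625/2061444 ≈ 20.002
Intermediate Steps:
D(L, E) = 11*E
w = 1932 (w = -4 + (5 + 39)² = -4 + 44² = -4 + 1936 = 1932)
39433/w + (-17736 - 1*(-16865))/D(-127, 194) = 39433/1932 + (-17736 - 1*(-16865))/((11*194)) = 39433*(1/1932) + (-17736 + 16865)/2134 = 39433/1932 - 871*1/2134 = 39433/1932 - 871/2134 = 41233625/2061444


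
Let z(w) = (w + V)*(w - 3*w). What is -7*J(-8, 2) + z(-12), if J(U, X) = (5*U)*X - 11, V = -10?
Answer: 109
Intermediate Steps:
J(U, X) = -11 + 5*U*X (J(U, X) = 5*U*X - 11 = -11 + 5*U*X)
z(w) = -2*w*(-10 + w) (z(w) = (w - 10)*(w - 3*w) = (-10 + w)*(-2*w) = -2*w*(-10 + w))
-7*J(-8, 2) + z(-12) = -7*(-11 + 5*(-8)*2) + 2*(-12)*(10 - 1*(-12)) = -7*(-11 - 80) + 2*(-12)*(10 + 12) = -7*(-91) + 2*(-12)*22 = 637 - 528 = 109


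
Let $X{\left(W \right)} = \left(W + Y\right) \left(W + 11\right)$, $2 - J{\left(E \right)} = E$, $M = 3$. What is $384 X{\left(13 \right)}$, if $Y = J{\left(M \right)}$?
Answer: $110592$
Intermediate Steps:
$J{\left(E \right)} = 2 - E$
$Y = -1$ ($Y = 2 - 3 = -1$)
$X{\left(W \right)} = \left(-1 + W\right) \left(11 + W\right)$ ($X{\left(W \right)} = \left(W - 1\right) \left(W + 11\right) = \left(-1 + W\right) \left(11 + W\right)$)
$384 X{\left(13 \right)} = 384 \left(-11 + 13^{2} + 10 \cdot 13\right) = 384 \left(-11 + 169 + 130\right) = 384 \cdot 288 = 110592$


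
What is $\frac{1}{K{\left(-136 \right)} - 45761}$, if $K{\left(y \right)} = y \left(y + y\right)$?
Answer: $- \frac{1}{8769} \approx -0.00011404$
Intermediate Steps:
$K{\left(y \right)} = 2 y^{2}$ ($K{\left(y \right)} = y 2 y = 2 y^{2}$)
$\frac{1}{K{\left(-136 \right)} - 45761} = \frac{1}{2 \left(-136\right)^{2} - 45761} = \frac{1}{2 \cdot 18496 - 45761} = \frac{1}{36992 - 45761} = \frac{1}{-8769} = - \frac{1}{8769}$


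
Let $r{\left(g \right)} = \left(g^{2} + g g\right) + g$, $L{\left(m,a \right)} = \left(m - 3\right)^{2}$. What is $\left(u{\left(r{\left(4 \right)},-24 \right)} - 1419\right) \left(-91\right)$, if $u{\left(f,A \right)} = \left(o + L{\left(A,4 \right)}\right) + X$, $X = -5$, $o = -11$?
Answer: $64246$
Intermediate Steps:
$L{\left(m,a \right)} = \left(-3 + m\right)^{2}$
$r{\left(g \right)} = g + 2 g^{2}$ ($r{\left(g \right)} = \left(g^{2} + g^{2}\right) + g = 2 g^{2} + g = g + 2 g^{2}$)
$u{\left(f,A \right)} = -16 + \left(-3 + A\right)^{2}$ ($u{\left(f,A \right)} = \left(-11 + \left(-3 + A\right)^{2}\right) - 5 = -16 + \left(-3 + A\right)^{2}$)
$\left(u{\left(r{\left(4 \right)},-24 \right)} - 1419\right) \left(-91\right) = \left(\left(-16 + \left(-3 - 24\right)^{2}\right) - 1419\right) \left(-91\right) = \left(\left(-16 + \left(-27\right)^{2}\right) - 1419\right) \left(-91\right) = \left(\left(-16 + 729\right) - 1419\right) \left(-91\right) = \left(713 - 1419\right) \left(-91\right) = \left(-706\right) \left(-91\right) = 64246$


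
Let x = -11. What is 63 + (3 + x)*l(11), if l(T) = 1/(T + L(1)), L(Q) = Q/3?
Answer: 1059/17 ≈ 62.294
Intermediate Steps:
L(Q) = Q/3 (L(Q) = Q*(1/3) = Q/3)
l(T) = 1/(1/3 + T) (l(T) = 1/(T + (1/3)*1) = 1/(T + 1/3) = 1/(1/3 + T))
63 + (3 + x)*l(11) = 63 + (3 - 11)*(3/(1 + 3*11)) = 63 - 24/(1 + 33) = 63 - 24/34 = 63 - 8*3/34 = 63 - 12/17 = 1059/17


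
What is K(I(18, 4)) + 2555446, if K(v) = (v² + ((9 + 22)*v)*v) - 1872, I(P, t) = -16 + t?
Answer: 2558182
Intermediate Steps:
K(v) = -1872 + 32*v² (K(v) = (v² + (31*v)*v) - 1872 = (v² + 31*v²) - 1872 = 32*v² - 1872 = -1872 + 32*v²)
K(I(18, 4)) + 2555446 = (-1872 + 32*(-16 + 4)²) + 2555446 = (-1872 + 32*(-12)²) + 2555446 = (-1872 + 32*144) + 2555446 = (-1872 + 4608) + 2555446 = 2736 + 2555446 = 2558182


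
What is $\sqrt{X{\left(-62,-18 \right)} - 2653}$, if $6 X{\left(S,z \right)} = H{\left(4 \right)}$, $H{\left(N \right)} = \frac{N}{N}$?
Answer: $\frac{i \sqrt{95502}}{6} \approx 51.506 i$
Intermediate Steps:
$H{\left(N \right)} = 1$
$X{\left(S,z \right)} = \frac{1}{6}$ ($X{\left(S,z \right)} = \frac{1}{6} \cdot 1 = \frac{1}{6}$)
$\sqrt{X{\left(-62,-18 \right)} - 2653} = \sqrt{\frac{1}{6} - 2653} = \sqrt{- \frac{15917}{6}} = \frac{i \sqrt{95502}}{6}$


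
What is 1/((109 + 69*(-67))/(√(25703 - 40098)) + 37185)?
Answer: 14466975/537955016083 - 122*I*√14395/537955016083 ≈ 2.6893e-5 - 2.7209e-8*I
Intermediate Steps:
1/((109 + 69*(-67))/(√(25703 - 40098)) + 37185) = 1/((109 - 4623)/(√(-14395)) + 37185) = 1/(-4514*(-I*√14395/14395) + 37185) = 1/(-(-4514)*I*√14395/14395 + 37185) = 1/(4514*I*√14395/14395 + 37185) = 1/(37185 + 4514*I*√14395/14395)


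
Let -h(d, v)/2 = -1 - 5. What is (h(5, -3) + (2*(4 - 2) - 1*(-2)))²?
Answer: 324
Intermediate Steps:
h(d, v) = 12 (h(d, v) = -2*(-1 - 5) = -2*(-6) = 12)
(h(5, -3) + (2*(4 - 2) - 1*(-2)))² = (12 + (2*(4 - 2) - 1*(-2)))² = (12 + (2*2 + 2))² = (12 + (4 + 2))² = (12 + 6)² = 18² = 324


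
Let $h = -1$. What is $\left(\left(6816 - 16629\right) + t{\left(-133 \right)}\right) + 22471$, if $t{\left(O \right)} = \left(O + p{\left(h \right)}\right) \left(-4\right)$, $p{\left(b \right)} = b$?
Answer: $13194$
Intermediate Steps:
$t{\left(O \right)} = 4 - 4 O$ ($t{\left(O \right)} = \left(O - 1\right) \left(-4\right) = \left(-1 + O\right) \left(-4\right) = 4 - 4 O$)
$\left(\left(6816 - 16629\right) + t{\left(-133 \right)}\right) + 22471 = \left(\left(6816 - 16629\right) + \left(4 - -532\right)\right) + 22471 = \left(\left(6816 - 16629\right) + \left(4 + 532\right)\right) + 22471 = \left(-9813 + 536\right) + 22471 = -9277 + 22471 = 13194$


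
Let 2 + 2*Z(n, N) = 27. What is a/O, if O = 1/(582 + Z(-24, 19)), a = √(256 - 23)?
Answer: 1189*√233/2 ≈ 9074.7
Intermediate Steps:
Z(n, N) = 25/2 (Z(n, N) = -1 + (½)*27 = -1 + 27/2 = 25/2)
a = √233 ≈ 15.264
O = 2/1189 (O = 1/(582 + 25/2) = 1/(1189/2) = 2/1189 ≈ 0.0016821)
a/O = √233/(2/1189) = √233*(1189/2) = 1189*√233/2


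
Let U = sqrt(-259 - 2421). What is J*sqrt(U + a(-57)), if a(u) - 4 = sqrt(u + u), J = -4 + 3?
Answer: -sqrt(4 + I*sqrt(114) + 2*I*sqrt(670)) ≈ -5.7695 - 5.4117*I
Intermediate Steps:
U = 2*I*sqrt(670) (U = sqrt(-2680) = 2*I*sqrt(670) ≈ 51.769*I)
J = -1
a(u) = 4 + sqrt(2)*sqrt(u) (a(u) = 4 + sqrt(u + u) = 4 + sqrt(2*u) = 4 + sqrt(2)*sqrt(u))
J*sqrt(U + a(-57)) = -sqrt(2*I*sqrt(670) + (4 + sqrt(2)*sqrt(-57))) = -sqrt(2*I*sqrt(670) + (4 + sqrt(2)*(I*sqrt(57)))) = -sqrt(2*I*sqrt(670) + (4 + I*sqrt(114))) = -sqrt(4 + I*sqrt(114) + 2*I*sqrt(670))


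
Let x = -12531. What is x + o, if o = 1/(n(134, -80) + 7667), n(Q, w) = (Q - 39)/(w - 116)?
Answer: -18829544051/1502637 ≈ -12531.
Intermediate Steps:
n(Q, w) = (-39 + Q)/(-116 + w)
o = 196/1502637 (o = 1/((-39 + 134)/(-116 - 80) + 7667) = 1/(95/(-196) + 7667) = 1/(-1/196*95 + 7667) = 1/(-95/196 + 7667) = 1/(1502637/196) = 196/1502637 ≈ 0.00013044)
x + o = -12531 + 196/1502637 = -18829544051/1502637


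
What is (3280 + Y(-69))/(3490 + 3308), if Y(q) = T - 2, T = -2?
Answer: 546/1133 ≈ 0.48191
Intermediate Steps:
Y(q) = -4 (Y(q) = -2 - 2 = -4)
(3280 + Y(-69))/(3490 + 3308) = (3280 - 4)/(3490 + 3308) = 3276/6798 = 3276*(1/6798) = 546/1133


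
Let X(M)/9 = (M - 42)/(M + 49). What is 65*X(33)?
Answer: -5265/82 ≈ -64.207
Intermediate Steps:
X(M) = 9*(-42 + M)/(49 + M) (X(M) = 9*((M - 42)/(M + 49)) = 9*((-42 + M)/(49 + M)) = 9*(-42 + M)/(49 + M))
65*X(33) = 65*(9*(-42 + 33)/(49 + 33)) = 65*(9*(-9)/82) = 65*(9*(1/82)*(-9)) = 65*(-81/82) = -5265/82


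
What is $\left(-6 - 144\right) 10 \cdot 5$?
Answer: $-7500$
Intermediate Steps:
$\left(-6 - 144\right) 10 \cdot 5 = \left(-150\right) 50 = -7500$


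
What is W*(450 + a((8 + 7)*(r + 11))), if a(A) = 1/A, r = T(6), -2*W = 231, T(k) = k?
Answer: -8835827/170 ≈ -51975.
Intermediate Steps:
W = -231/2 (W = -1/2*231 = -231/2 ≈ -115.50)
r = 6
W*(450 + a((8 + 7)*(r + 11))) = -231*(450 + 1/((8 + 7)*(6 + 11)))/2 = -231*(450 + 1/(15*17))/2 = -231*(450 + 1/255)/2 = -231/2*114751/255 = -8835827/170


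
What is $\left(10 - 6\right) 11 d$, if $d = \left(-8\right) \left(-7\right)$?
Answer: $2464$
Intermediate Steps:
$d = 56$
$\left(10 - 6\right) 11 d = \left(10 - 6\right) 11 \cdot 56 = 4 \cdot 11 \cdot 56 = 44 \cdot 56 = 2464$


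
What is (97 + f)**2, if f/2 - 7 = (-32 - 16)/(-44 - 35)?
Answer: 78588225/6241 ≈ 12592.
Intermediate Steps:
f = 1202/79 (f = 14 + 2*((-32 - 16)/(-44 - 35)) = 14 + 2*(-48/(-79)) = 14 + 2*(-48*(-1/79)) = 14 + 2*(48/79) = 14 + 96/79 = 1202/79 ≈ 15.215)
(97 + f)**2 = (97 + 1202/79)**2 = (8865/79)**2 = 78588225/6241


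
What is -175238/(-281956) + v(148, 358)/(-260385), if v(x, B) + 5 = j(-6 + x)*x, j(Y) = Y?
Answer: 19852584557/36708556530 ≈ 0.54082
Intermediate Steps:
v(x, B) = -5 + x*(-6 + x) (v(x, B) = -5 + (-6 + x)*x = -5 + x*(-6 + x))
-175238/(-281956) + v(148, 358)/(-260385) = -175238/(-281956) + (-5 + 148*(-6 + 148))/(-260385) = -175238*(-1/281956) + (-5 + 148*142)*(-1/260385) = 87619/140978 + (-5 + 21016)*(-1/260385) = 87619/140978 + 21011*(-1/260385) = 87619/140978 - 21011/260385 = 19852584557/36708556530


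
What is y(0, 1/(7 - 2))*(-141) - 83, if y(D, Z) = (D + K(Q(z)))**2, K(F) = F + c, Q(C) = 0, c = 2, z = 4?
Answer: -647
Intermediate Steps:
K(F) = 2 + F (K(F) = F + 2 = 2 + F)
y(D, Z) = (2 + D)**2 (y(D, Z) = (D + (2 + 0))**2 = (D + 2)**2 = (2 + D)**2)
y(0, 1/(7 - 2))*(-141) - 83 = (2 + 0)**2*(-141) - 83 = 2**2*(-141) - 83 = 4*(-141) - 83 = -564 - 83 = -647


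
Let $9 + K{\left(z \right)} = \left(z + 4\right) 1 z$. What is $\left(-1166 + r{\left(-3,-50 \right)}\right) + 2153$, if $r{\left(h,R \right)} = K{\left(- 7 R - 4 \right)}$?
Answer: $122078$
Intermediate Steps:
$K{\left(z \right)} = -9 + z \left(4 + z\right)$ ($K{\left(z \right)} = -9 + \left(z + 4\right) 1 z = -9 + \left(4 + z\right) 1 z = -9 + \left(4 + z\right) z = -9 + z \left(4 + z\right)$)
$r{\left(h,R \right)} = -25 + \left(-4 - 7 R\right)^{2} - 28 R$ ($r{\left(h,R \right)} = -9 + \left(- 7 R - 4\right)^{2} + 4 \left(- 7 R - 4\right) = -9 + \left(-4 - 7 R\right)^{2} + 4 \left(-4 - 7 R\right) = -9 + \left(-4 - 7 R\right)^{2} - \left(16 + 28 R\right) = -25 + \left(-4 - 7 R\right)^{2} - 28 R$)
$\left(-1166 + r{\left(-3,-50 \right)}\right) + 2153 = \left(-1166 + \left(-9 + 28 \left(-50\right) + 49 \left(-50\right)^{2}\right)\right) + 2153 = \left(-1166 - -121091\right) + 2153 = \left(-1166 + 121091\right) + 2153 = 119925 + 2153 = 122078$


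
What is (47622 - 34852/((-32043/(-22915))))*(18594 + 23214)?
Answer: 10135905961376/10681 ≈ 9.4897e+8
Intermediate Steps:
(47622 - 34852/((-32043/(-22915))))*(18594 + 23214) = (47622 - 34852/((-32043*(-1/22915))))*41808 = (47622 - 34852/32043/22915)*41808 = (47622 - 34852*22915/32043)*41808 = (47622 - 798633580/32043)*41808 = (727318166/32043)*41808 = 10135905961376/10681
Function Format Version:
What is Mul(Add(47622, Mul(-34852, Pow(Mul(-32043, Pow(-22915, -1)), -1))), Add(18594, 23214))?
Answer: Rational(10135905961376, 10681) ≈ 9.4897e+8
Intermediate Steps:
Mul(Add(47622, Mul(-34852, Pow(Mul(-32043, Pow(-22915, -1)), -1))), Add(18594, 23214)) = Mul(Add(47622, Mul(-34852, Pow(Mul(-32043, Rational(-1, 22915)), -1))), 41808) = Mul(Add(47622, Mul(-34852, Pow(Rational(32043, 22915), -1))), 41808) = Mul(Add(47622, Mul(-34852, Rational(22915, 32043))), 41808) = Mul(Add(47622, Rational(-798633580, 32043)), 41808) = Mul(Rational(727318166, 32043), 41808) = Rational(10135905961376, 10681)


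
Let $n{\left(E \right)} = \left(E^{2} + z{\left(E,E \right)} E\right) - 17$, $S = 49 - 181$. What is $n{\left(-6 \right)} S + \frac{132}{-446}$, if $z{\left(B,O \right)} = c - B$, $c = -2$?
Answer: $\frac{147114}{223} \approx 659.7$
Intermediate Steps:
$S = -132$ ($S = 49 - 181 = -132$)
$z{\left(B,O \right)} = -2 - B$
$n{\left(E \right)} = -17 + E^{2} + E \left(-2 - E\right)$ ($n{\left(E \right)} = \left(E^{2} + \left(-2 - E\right) E\right) - 17 = \left(E^{2} + E \left(-2 - E\right)\right) - 17 = -17 + E^{2} + E \left(-2 - E\right)$)
$n{\left(-6 \right)} S + \frac{132}{-446} = \left(-17 - -12\right) \left(-132\right) + \frac{132}{-446} = \left(-17 + 12\right) \left(-132\right) + 132 \left(- \frac{1}{446}\right) = \left(-5\right) \left(-132\right) - \frac{66}{223} = 660 - \frac{66}{223} = \frac{147114}{223}$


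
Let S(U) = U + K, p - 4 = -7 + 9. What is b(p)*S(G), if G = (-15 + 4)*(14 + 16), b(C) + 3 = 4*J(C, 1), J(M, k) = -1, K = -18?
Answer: 2436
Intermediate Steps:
p = 6 (p = 4 + (-7 + 9) = 4 + 2 = 6)
b(C) = -7 (b(C) = -3 + 4*(-1) = -3 - 4 = -7)
G = -330 (G = -11*30 = -330)
S(U) = -18 + U (S(U) = U - 18 = -18 + U)
b(p)*S(G) = -7*(-18 - 330) = -7*(-348) = 2436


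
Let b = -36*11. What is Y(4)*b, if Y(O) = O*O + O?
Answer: -7920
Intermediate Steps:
b = -396
Y(O) = O + O² (Y(O) = O² + O = O + O²)
Y(4)*b = (4*(1 + 4))*(-396) = (4*5)*(-396) = 20*(-396) = -7920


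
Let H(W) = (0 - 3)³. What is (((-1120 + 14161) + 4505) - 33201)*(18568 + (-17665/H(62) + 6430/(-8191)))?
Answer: -66548834860555/221157 ≈ -3.0091e+8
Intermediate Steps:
H(W) = -27 (H(W) = (-3)³ = -27)
(((-1120 + 14161) + 4505) - 33201)*(18568 + (-17665/H(62) + 6430/(-8191))) = (((-1120 + 14161) + 4505) - 33201)*(18568 + (-17665/(-27) + 6430/(-8191))) = ((13041 + 4505) - 33201)*(18568 + (-17665*(-1/27) + 6430*(-1/8191))) = (17546 - 33201)*(18568 + (17665/27 - 6430/8191)) = -15655*(18568 + 144520405/221157) = -15655*4250963581/221157 = -66548834860555/221157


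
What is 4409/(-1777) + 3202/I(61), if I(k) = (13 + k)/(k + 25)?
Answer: 244504889/65749 ≈ 3718.8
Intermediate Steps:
I(k) = (13 + k)/(25 + k)
4409/(-1777) + 3202/I(61) = 4409/(-1777) + 3202/(((13 + 61)/(25 + 61))) = 4409*(-1/1777) + 3202/((74/86)) = -4409/1777 + 3202/(((1/86)*74)) = -4409/1777 + 3202/(37/43) = -4409/1777 + 3202*(43/37) = -4409/1777 + 137686/37 = 244504889/65749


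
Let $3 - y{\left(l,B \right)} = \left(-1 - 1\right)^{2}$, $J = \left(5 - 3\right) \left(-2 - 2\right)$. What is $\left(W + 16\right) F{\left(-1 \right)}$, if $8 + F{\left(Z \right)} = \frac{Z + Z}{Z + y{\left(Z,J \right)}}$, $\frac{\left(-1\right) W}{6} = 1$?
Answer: $-70$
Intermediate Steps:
$J = -8$ ($J = 2 \left(-4\right) = -8$)
$W = -6$ ($W = \left(-6\right) 1 = -6$)
$y{\left(l,B \right)} = -1$ ($y{\left(l,B \right)} = 3 - \left(-1 - 1\right)^{2} = 3 - \left(-2\right)^{2} = 3 - 4 = -1$)
$F{\left(Z \right)} = -8 + \frac{2 Z}{-1 + Z}$ ($F{\left(Z \right)} = -8 + \frac{Z + Z}{Z - 1} = -8 + \frac{2 Z}{-1 + Z}$)
$\left(W + 16\right) F{\left(-1 \right)} = \left(-6 + 16\right) \frac{2 \left(4 - -3\right)}{-1 - 1} = 10 \frac{2 \left(4 + 3\right)}{-2} = 10 \cdot 2 \left(- \frac{1}{2}\right) 7 = 10 \left(-7\right) = -70$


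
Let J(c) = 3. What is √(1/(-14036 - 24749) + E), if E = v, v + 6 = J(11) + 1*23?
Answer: √30085485715/38785 ≈ 4.4721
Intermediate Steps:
v = 20 (v = -6 + (3 + 1*23) = -6 + (3 + 23) = -6 + 26 = 20)
E = 20
√(1/(-14036 - 24749) + E) = √(1/(-14036 - 24749) + 20) = √(1/(-38785) + 20) = √(-1/38785 + 20) = √(775699/38785) = √30085485715/38785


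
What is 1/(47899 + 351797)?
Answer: 1/399696 ≈ 2.5019e-6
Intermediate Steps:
1/(47899 + 351797) = 1/399696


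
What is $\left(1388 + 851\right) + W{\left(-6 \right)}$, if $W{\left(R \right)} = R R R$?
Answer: $2023$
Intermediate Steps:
$W{\left(R \right)} = R^{3}$ ($W{\left(R \right)} = R^{2} R = R^{3}$)
$\left(1388 + 851\right) + W{\left(-6 \right)} = \left(1388 + 851\right) + \left(-6\right)^{3} = 2239 - 216 = 2023$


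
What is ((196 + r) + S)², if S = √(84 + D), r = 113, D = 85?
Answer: 103684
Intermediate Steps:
S = 13 (S = √(84 + 85) = √169 = 13)
((196 + r) + S)² = ((196 + 113) + 13)² = (309 + 13)² = 322² = 103684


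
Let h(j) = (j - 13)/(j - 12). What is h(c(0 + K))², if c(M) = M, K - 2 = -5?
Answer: 256/225 ≈ 1.1378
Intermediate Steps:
K = -3 (K = 2 - 5 = -3)
h(j) = (-13 + j)/(-12 + j)
h(c(0 + K))² = ((-13 + (0 - 3))/(-12 + (0 - 3)))² = ((-13 - 3)/(-12 - 3))² = (-16/(-15))² = (-1/15*(-16))² = (16/15)² = 256/225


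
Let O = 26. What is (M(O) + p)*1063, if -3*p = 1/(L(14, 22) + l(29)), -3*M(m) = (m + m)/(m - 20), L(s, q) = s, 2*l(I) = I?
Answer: -527248/171 ≈ -3083.3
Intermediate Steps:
l(I) = I/2
M(m) = -2*m/(3*(-20 + m)) (M(m) = -(m + m)/(3*(m - 20)) = -2*m/(3*(-20 + m)))
p = -2/171 (p = -1/(3*(14 + (1/2)*29)) = -1/(3*(14 + 29/2)) = -1/(3*57/2) = -1/3*2/57 = -2/171 ≈ -0.011696)
(M(O) + p)*1063 = (-2*26/(-60 + 3*26) - 2/171)*1063 = (-2*26/(-60 + 78) - 2/171)*1063 = (-2*26/18 - 2/171)*1063 = (-2*26*1/18 - 2/171)*1063 = (-26/9 - 2/171)*1063 = -496/171*1063 = -527248/171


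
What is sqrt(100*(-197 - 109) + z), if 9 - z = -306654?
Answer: sqrt(276063) ≈ 525.42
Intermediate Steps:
z = 306663 (z = 9 - 1*(-306654) = 9 + 306654 = 306663)
sqrt(100*(-197 - 109) + z) = sqrt(100*(-197 - 109) + 306663) = sqrt(100*(-306) + 306663) = sqrt(-30600 + 306663) = sqrt(276063)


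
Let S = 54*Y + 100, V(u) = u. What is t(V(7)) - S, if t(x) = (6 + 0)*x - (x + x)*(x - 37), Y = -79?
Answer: 4628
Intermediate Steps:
S = -4166 (S = 54*(-79) + 100 = -4266 + 100 = -4166)
t(x) = 6*x - 2*x*(-37 + x)
t(V(7)) - S = 2*7*(40 - 1*7) - 1*(-4166) = 2*7*(40 - 7) + 4166 = 2*7*33 + 4166 = 462 + 4166 = 4628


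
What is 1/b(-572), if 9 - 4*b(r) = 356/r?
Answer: 143/344 ≈ 0.41570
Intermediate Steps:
b(r) = 9/4 - 89/r
1/b(-572) = 1/(9/4 - 89/(-572)) = 1/(9/4 - 89*(-1/572)) = 1/(9/4 + 89/572) = 1/(344/143) = 143/344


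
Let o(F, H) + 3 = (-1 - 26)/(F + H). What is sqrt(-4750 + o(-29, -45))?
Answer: I*sqrt(26025430)/74 ≈ 68.939*I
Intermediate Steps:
o(F, H) = -3 - 27/(F + H) (o(F, H) = -3 + (-1 - 26)/(F + H) = -3 - 27/(F + H))
sqrt(-4750 + o(-29, -45)) = sqrt(-4750 + 3*(-9 - 1*(-29) - 1*(-45))/(-29 - 45)) = sqrt(-4750 + 3*(-9 + 29 + 45)/(-74)) = sqrt(-4750 + 3*(-1/74)*65) = sqrt(-4750 - 195/74) = sqrt(-351695/74) = I*sqrt(26025430)/74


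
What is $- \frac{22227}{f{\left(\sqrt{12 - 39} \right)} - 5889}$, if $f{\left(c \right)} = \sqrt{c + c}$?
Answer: $\frac{22227}{5889 - \sqrt{2} \cdot 3^{\frac{3}{4}} \sqrt{i}} \approx 3.7758 + 0.0014621 i$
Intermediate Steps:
$f{\left(c \right)} = \sqrt{2} \sqrt{c}$ ($f{\left(c \right)} = \sqrt{2 c} = \sqrt{2} \sqrt{c}$)
$- \frac{22227}{f{\left(\sqrt{12 - 39} \right)} - 5889} = - \frac{22227}{\sqrt{2} \sqrt{\sqrt{12 - 39}} - 5889} = - \frac{22227}{\sqrt{2} \sqrt{\sqrt{-27}} - 5889} = - \frac{22227}{\sqrt{2} \sqrt{3 i \sqrt{3}} - 5889} = - \frac{22227}{\sqrt{2} \cdot 3^{\frac{3}{4}} \sqrt{i} - 5889} = - \frac{22227}{-5889 + \sqrt{2} \cdot 3^{\frac{3}{4}} \sqrt{i}}$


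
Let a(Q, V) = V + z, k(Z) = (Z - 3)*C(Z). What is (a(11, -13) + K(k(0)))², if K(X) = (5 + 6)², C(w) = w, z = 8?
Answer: 13456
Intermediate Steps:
k(Z) = Z*(-3 + Z) (k(Z) = (Z - 3)*Z = (-3 + Z)*Z = Z*(-3 + Z))
a(Q, V) = 8 + V (a(Q, V) = V + 8 = 8 + V)
K(X) = 121 (K(X) = 11² = 121)
(a(11, -13) + K(k(0)))² = ((8 - 13) + 121)² = (-5 + 121)² = 116² = 13456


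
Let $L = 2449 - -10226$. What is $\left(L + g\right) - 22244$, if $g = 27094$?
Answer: $17525$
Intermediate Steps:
$L = 12675$ ($L = 2449 + 10226 = 12675$)
$\left(L + g\right) - 22244 = \left(12675 + 27094\right) - 22244 = 39769 - 22244 = 17525$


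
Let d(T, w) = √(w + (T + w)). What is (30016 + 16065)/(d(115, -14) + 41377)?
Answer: 1906693537/1712056042 - 46081*√87/1712056042 ≈ 1.1134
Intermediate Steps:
d(T, w) = √(T + 2*w)
(30016 + 16065)/(d(115, -14) + 41377) = (30016 + 16065)/(√(115 + 2*(-14)) + 41377) = 46081/(√(115 - 28) + 41377) = 46081/(√87 + 41377) = 46081/(41377 + √87)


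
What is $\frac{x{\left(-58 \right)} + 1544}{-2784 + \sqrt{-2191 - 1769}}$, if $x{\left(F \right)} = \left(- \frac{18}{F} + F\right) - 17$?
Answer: $- \frac{170440}{323109} - \frac{21305 i \sqrt{110}}{18740322} \approx -0.5275 - 0.011923 i$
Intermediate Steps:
$x{\left(F \right)} = -17 + F - \frac{18}{F}$ ($x{\left(F \right)} = \left(F - \frac{18}{F}\right) - 17 = -17 + F - \frac{18}{F}$)
$\frac{x{\left(-58 \right)} + 1544}{-2784 + \sqrt{-2191 - 1769}} = \frac{\left(-17 - 58 - \frac{18}{-58}\right) + 1544}{-2784 + \sqrt{-2191 - 1769}} = \frac{\left(-17 - 58 - - \frac{9}{29}\right) + 1544}{-2784 + \sqrt{-3960}} = \frac{\left(-17 - 58 + \frac{9}{29}\right) + 1544}{-2784 + 6 i \sqrt{110}} = \frac{- \frac{2166}{29} + 1544}{-2784 + 6 i \sqrt{110}} = \frac{42610}{29 \left(-2784 + 6 i \sqrt{110}\right)}$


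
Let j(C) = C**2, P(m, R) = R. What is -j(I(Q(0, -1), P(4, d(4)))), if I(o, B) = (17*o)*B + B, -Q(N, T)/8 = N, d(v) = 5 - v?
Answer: -1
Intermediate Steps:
Q(N, T) = -8*N
I(o, B) = B + 17*B*o (I(o, B) = 17*B*o + B = B + 17*B*o)
-j(I(Q(0, -1), P(4, d(4)))) = -((5 - 1*4)*(1 + 17*(-8*0)))**2 = -((5 - 4)*(1 + 17*0))**2 = -(1*(1 + 0))**2 = -(1*1)**2 = -1*1**2 = -1*1 = -1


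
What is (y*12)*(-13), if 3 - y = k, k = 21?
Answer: 2808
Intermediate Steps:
y = -18 (y = 3 - 1*21 = 3 - 21 = -18)
(y*12)*(-13) = -18*12*(-13) = -216*(-13) = 2808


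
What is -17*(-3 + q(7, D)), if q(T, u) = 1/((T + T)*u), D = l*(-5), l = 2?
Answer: 7157/140 ≈ 51.121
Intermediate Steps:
D = -10 (D = 2*(-5) = -10)
q(T, u) = 1/(2*T*u) (q(T, u) = 1/((2*T)*u) = 1/(2*T*u))
-17*(-3 + q(7, D)) = -17*(-3 + (½)/(7*(-10))) = -17*(-3 + (½)*(⅐)*(-⅒)) = -17*(-3 - 1/140) = -17*(-421/140) = 7157/140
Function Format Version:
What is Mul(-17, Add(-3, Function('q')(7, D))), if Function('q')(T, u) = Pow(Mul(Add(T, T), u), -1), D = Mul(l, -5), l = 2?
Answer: Rational(7157, 140) ≈ 51.121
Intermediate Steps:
D = -10 (D = Mul(2, -5) = -10)
Function('q')(T, u) = Mul(Rational(1, 2), Pow(T, -1), Pow(u, -1)) (Function('q')(T, u) = Pow(Mul(Mul(2, T), u), -1) = Pow(Mul(2, T, u), -1) = Mul(Rational(1, 2), Pow(T, -1), Pow(u, -1)))
Mul(-17, Add(-3, Function('q')(7, D))) = Mul(-17, Add(-3, Mul(Rational(1, 2), Pow(7, -1), Pow(-10, -1)))) = Mul(-17, Add(-3, Mul(Rational(1, 2), Rational(1, 7), Rational(-1, 10)))) = Mul(-17, Add(-3, Rational(-1, 140))) = Mul(-17, Rational(-421, 140)) = Rational(7157, 140)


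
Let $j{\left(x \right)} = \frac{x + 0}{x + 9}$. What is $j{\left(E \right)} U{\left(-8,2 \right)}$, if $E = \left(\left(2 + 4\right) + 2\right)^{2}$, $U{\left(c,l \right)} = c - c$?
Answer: $0$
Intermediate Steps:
$U{\left(c,l \right)} = 0$
$E = 64$ ($E = \left(6 + 2\right)^{2} = 8^{2} = 64$)
$j{\left(x \right)} = \frac{x}{9 + x}$
$j{\left(E \right)} U{\left(-8,2 \right)} = \frac{64}{9 + 64} \cdot 0 = \frac{64}{73} \cdot 0 = 0$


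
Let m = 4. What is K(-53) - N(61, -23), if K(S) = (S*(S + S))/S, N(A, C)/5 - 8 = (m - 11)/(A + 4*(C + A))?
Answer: -31063/213 ≈ -145.84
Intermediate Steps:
N(A, C) = 40 - 35/(4*C + 5*A) (N(A, C) = 40 + 5*((4 - 11)/(A + 4*(C + A))) = 40 + 5*(-7/(A + 4*(A + C))) = 40 + 5*(-7/(A + (4*A + 4*C))) = 40 + 5*(-7/(4*C + 5*A)) = 40 - 35/(4*C + 5*A))
K(S) = 2*S (K(S) = (S*(2*S))/S = (2*S²)/S = 2*S)
K(-53) - N(61, -23) = 2*(-53) - 5*(-7 + 32*(-23) + 40*61)/(4*(-23) + 5*61) = -106 - 5*(-7 - 736 + 2440)/(-92 + 305) = -106 - 5*1697/213 = -106 - 1*8485/213 = -106 - 8485/213 = -31063/213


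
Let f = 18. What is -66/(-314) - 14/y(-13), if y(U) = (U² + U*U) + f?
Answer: 4775/27946 ≈ 0.17087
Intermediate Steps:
y(U) = 18 + 2*U² (y(U) = (U² + U*U) + 18 = (U² + U²) + 18 = 2*U² + 18 = 18 + 2*U²)
-66/(-314) - 14/y(-13) = -66/(-314) - 14/(18 + 2*(-13)²) = -66*(-1/314) - 14/(18 + 2*169) = 33/157 - 14/(18 + 338) = 33/157 - 14/356 = 33/157 - 14*1/356 = 33/157 - 7/178 = 4775/27946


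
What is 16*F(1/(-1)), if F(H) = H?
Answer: -16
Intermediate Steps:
16*F(1/(-1)) = 16/(-1) = 16*(-1) = -16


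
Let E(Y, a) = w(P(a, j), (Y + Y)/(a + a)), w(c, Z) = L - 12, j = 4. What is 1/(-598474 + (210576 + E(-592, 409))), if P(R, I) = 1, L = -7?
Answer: -1/387917 ≈ -2.5779e-6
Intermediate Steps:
w(c, Z) = -19 (w(c, Z) = -7 - 12 = -19)
E(Y, a) = -19
1/(-598474 + (210576 + E(-592, 409))) = 1/(-598474 + (210576 - 19)) = 1/(-598474 + 210557) = 1/(-387917) = -1/387917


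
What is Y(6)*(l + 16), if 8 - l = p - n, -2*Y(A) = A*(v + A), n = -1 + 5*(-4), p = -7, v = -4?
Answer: -60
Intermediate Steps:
n = -21 (n = -1 - 20 = -21)
Y(A) = -A*(-4 + A)/2
l = -6 (l = 8 - (-7 - 1*(-21)) = 8 - (-7 + 21) = 8 - 1*14 = 8 - 14 = -6)
Y(6)*(l + 16) = ((½)*6*(4 - 1*6))*(-6 + 16) = ((½)*6*(4 - 6))*10 = ((½)*6*(-2))*10 = -6*10 = -60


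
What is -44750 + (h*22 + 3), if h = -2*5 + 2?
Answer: -44923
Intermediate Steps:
h = -8 (h = -10 + 2 = -8)
-44750 + (h*22 + 3) = -44750 + (-8*22 + 3) = -44750 + (-176 + 3) = -44750 - 173 = -44923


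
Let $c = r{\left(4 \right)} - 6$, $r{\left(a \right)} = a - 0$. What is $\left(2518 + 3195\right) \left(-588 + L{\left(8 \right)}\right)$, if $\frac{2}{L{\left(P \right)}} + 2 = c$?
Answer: $- \frac{6724201}{2} \approx -3.3621 \cdot 10^{6}$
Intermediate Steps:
$r{\left(a \right)} = a$ ($r{\left(a \right)} = a + 0 = a$)
$c = -2$ ($c = 4 - 6 = -2$)
$L{\left(P \right)} = - \frac{1}{2}$ ($L{\left(P \right)} = \frac{2}{-2 - 2} = \frac{2}{-4} = 2 \left(- \frac{1}{4}\right) = - \frac{1}{2}$)
$\left(2518 + 3195\right) \left(-588 + L{\left(8 \right)}\right) = \left(2518 + 3195\right) \left(-588 - \frac{1}{2}\right) = 5713 \left(- \frac{1177}{2}\right) = - \frac{6724201}{2}$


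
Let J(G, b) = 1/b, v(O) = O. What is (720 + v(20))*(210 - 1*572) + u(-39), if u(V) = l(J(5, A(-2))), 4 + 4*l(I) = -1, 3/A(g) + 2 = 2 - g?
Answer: -1071525/4 ≈ -2.6788e+5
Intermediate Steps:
A(g) = -3/g (A(g) = 3/(-2 + (2 - g)) = 3/((-g)) = 3*(-1/g) = -3/g)
l(I) = -5/4 (l(I) = -1 + (1/4)*(-1) = -1 - 1/4 = -5/4)
u(V) = -5/4
(720 + v(20))*(210 - 1*572) + u(-39) = (720 + 20)*(210 - 1*572) - 5/4 = 740*(210 - 572) - 5/4 = 740*(-362) - 5/4 = -267880 - 5/4 = -1071525/4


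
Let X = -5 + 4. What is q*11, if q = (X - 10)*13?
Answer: -1573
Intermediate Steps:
X = -1
q = -143 (q = (-1 - 10)*13 = -11*13 = -143)
q*11 = -143*11 = -1573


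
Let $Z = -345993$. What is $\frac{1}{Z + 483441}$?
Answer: $\frac{1}{137448} \approx 7.2755 \cdot 10^{-6}$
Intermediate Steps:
$\frac{1}{Z + 483441} = \frac{1}{-345993 + 483441} = \frac{1}{137448}$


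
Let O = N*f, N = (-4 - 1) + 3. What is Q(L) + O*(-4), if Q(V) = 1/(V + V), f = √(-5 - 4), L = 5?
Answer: ⅒ + 24*I ≈ 0.1 + 24.0*I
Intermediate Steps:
f = 3*I (f = √(-9) = 3*I ≈ 3.0*I)
Q(V) = 1/(2*V)
N = -2 (N = -5 + 3 = -2)
O = -6*I ≈ -6.0*I
Q(L) + O*(-4) = (½)/5 - 6*I*(-4) = (½)*(⅕) + 24*I = ⅒ + 24*I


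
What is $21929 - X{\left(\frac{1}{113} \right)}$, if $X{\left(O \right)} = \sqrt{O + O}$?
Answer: $21929 - \frac{\sqrt{226}}{113} \approx 21929.0$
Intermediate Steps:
$X{\left(O \right)} = \sqrt{2} \sqrt{O}$ ($X{\left(O \right)} = \sqrt{2 O} = \sqrt{2} \sqrt{O}$)
$21929 - X{\left(\frac{1}{113} \right)} = 21929 - \sqrt{2} \sqrt{\frac{1}{113}} = 21929 - \frac{\sqrt{2}}{\sqrt{113}} = 21929 - \sqrt{2} \frac{\sqrt{113}}{113} = 21929 - \frac{\sqrt{226}}{113}$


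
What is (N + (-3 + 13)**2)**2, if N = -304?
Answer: 41616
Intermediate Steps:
(N + (-3 + 13)**2)**2 = (-304 + (-3 + 13)**2)**2 = (-304 + 10**2)**2 = (-304 + 100)**2 = (-204)**2 = 41616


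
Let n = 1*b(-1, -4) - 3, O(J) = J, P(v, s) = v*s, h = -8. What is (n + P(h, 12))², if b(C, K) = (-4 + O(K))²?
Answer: 1225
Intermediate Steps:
P(v, s) = s*v
b(C, K) = (-4 + K)²
n = 61 (n = 1*(-4 - 4)² - 3 = 1*(-8)² - 3 = 1*64 - 3 = 64 - 3 = 61)
(n + P(h, 12))² = (61 + 12*(-8))² = (61 - 96)² = (-35)² = 1225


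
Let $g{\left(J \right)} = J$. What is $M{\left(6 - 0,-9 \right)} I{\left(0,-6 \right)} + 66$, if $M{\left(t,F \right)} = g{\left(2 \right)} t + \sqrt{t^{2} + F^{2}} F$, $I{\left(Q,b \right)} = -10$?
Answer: $-54 + 270 \sqrt{13} \approx 919.5$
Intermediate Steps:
$M{\left(t,F \right)} = 2 t + F \sqrt{F^{2} + t^{2}}$ ($M{\left(t,F \right)} = 2 t + \sqrt{t^{2} + F^{2}} F = 2 t + \sqrt{F^{2} + t^{2}} F = 2 t + F \sqrt{F^{2} + t^{2}}$)
$M{\left(6 - 0,-9 \right)} I{\left(0,-6 \right)} + 66 = \left(2 \left(6 - 0\right) - 9 \sqrt{\left(-9\right)^{2} + \left(6 - 0\right)^{2}}\right) \left(-10\right) + 66 = \left(2 \left(6 + 0\right) - 9 \sqrt{81 + \left(6 + 0\right)^{2}}\right) \left(-10\right) + 66 = \left(2 \cdot 6 - 9 \sqrt{81 + 6^{2}}\right) \left(-10\right) + 66 = \left(12 - 9 \sqrt{81 + 36}\right) \left(-10\right) + 66 = \left(12 - 9 \sqrt{117}\right) \left(-10\right) + 66 = \left(12 - 9 \cdot 3 \sqrt{13}\right) \left(-10\right) + 66 = \left(12 - 27 \sqrt{13}\right) \left(-10\right) + 66 = \left(-120 + 270 \sqrt{13}\right) + 66 = -54 + 270 \sqrt{13}$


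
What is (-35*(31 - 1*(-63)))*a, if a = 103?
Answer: -338870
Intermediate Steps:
(-35*(31 - 1*(-63)))*a = -35*(31 - 1*(-63))*103 = -35*(31 + 63)*103 = -35*94*103 = -3290*103 = -338870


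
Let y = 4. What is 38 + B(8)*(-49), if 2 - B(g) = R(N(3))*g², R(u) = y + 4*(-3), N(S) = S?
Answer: -25148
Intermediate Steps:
R(u) = -8 (R(u) = 4 + 4*(-3) = 4 - 12 = -8)
B(g) = 2 + 8*g² (B(g) = 2 - (-8)*g² = 2 + 8*g²)
38 + B(8)*(-49) = 38 + (2 + 8*8²)*(-49) = 38 + (2 + 8*64)*(-49) = 38 + (2 + 512)*(-49) = 38 + 514*(-49) = 38 - 25186 = -25148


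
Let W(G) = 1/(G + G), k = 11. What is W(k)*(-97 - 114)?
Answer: -211/22 ≈ -9.5909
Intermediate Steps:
W(G) = 1/(2*G)
W(k)*(-97 - 114) = ((1/2)/11)*(-97 - 114) = ((1/2)*(1/11))*(-211) = (1/22)*(-211) = -211/22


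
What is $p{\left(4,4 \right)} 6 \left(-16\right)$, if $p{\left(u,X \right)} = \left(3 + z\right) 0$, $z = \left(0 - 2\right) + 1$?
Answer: $0$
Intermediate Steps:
$z = -1$ ($z = -2 + 1 = -1$)
$p{\left(u,X \right)} = 0$ ($p{\left(u,X \right)} = \left(3 - 1\right) 0 = 2 \cdot 0 = 0$)
$p{\left(4,4 \right)} 6 \left(-16\right) = 0 \cdot 6 \left(-16\right) = 0 \left(-16\right) = 0$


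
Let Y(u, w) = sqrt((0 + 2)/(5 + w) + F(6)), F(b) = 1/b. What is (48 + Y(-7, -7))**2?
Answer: (288 + I*sqrt(30))**2/36 ≈ 2303.2 + 87.636*I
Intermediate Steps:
Y(u, w) = sqrt(1/6 + 2/(5 + w)) (Y(u, w) = sqrt((0 + 2)/(5 + w) + 1/6) = sqrt(2/(5 + w) + 1/6) = sqrt(1/6 + 2/(5 + w)))
(48 + Y(-7, -7))**2 = (48 + sqrt(6)*sqrt((17 - 7)/(5 - 7))/6)**2 = (48 + sqrt(6)*sqrt(10/(-2))/6)**2 = (48 + sqrt(6)*sqrt(-1/2*10)/6)**2 = (48 + sqrt(6)*sqrt(-5)/6)**2 = (48 + sqrt(6)*(I*sqrt(5))/6)**2 = (48 + I*sqrt(30)/6)**2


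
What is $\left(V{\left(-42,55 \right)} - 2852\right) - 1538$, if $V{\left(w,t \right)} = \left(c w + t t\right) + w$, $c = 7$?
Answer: $-1701$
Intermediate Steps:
$V{\left(w,t \right)} = t^{2} + 8 w$ ($V{\left(w,t \right)} = \left(7 w + t t\right) + w = \left(7 w + t^{2}\right) + w = \left(t^{2} + 7 w\right) + w = t^{2} + 8 w$)
$\left(V{\left(-42,55 \right)} - 2852\right) - 1538 = \left(\left(55^{2} + 8 \left(-42\right)\right) - 2852\right) - 1538 = \left(\left(3025 - 336\right) - 2852\right) - 1538 = \left(2689 - 2852\right) - 1538 = -163 - 1538 = -1701$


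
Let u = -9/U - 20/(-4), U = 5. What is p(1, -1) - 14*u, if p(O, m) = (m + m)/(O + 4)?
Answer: -226/5 ≈ -45.200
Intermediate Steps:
p(O, m) = 2*m/(4 + O) (p(O, m) = (2*m)/(4 + O) = 2*m/(4 + O))
u = 16/5 (u = -9/5 - 20/(-4) = -9*1/5 - 20*(-1/4) = -9/5 + 5 = 16/5 ≈ 3.2000)
p(1, -1) - 14*u = 2*(-1)/(4 + 1) - 14*16/5 = 2*(-1)/5 - 224/5 = 2*(-1)*(1/5) - 224/5 = -2/5 - 224/5 = -226/5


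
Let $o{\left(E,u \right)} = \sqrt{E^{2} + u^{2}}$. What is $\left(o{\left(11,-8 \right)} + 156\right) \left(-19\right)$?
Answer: $-2964 - 19 \sqrt{185} \approx -3222.4$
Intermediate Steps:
$\left(o{\left(11,-8 \right)} + 156\right) \left(-19\right) = \left(\sqrt{11^{2} + \left(-8\right)^{2}} + 156\right) \left(-19\right) = \left(\sqrt{121 + 64} + 156\right) \left(-19\right) = \left(\sqrt{185} + 156\right) \left(-19\right) = \left(156 + \sqrt{185}\right) \left(-19\right) = -2964 - 19 \sqrt{185}$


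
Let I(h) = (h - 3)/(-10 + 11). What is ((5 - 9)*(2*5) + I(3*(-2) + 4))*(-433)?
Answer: 19485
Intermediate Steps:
I(h) = -3 + h (I(h) = (-3 + h)/1 = (-3 + h)*1 = -3 + h)
((5 - 9)*(2*5) + I(3*(-2) + 4))*(-433) = ((5 - 9)*(2*5) + (-3 + (3*(-2) + 4)))*(-433) = (-4*10 + (-3 + (-6 + 4)))*(-433) = (-40 + (-3 - 2))*(-433) = (-40 - 5)*(-433) = -45*(-433) = 19485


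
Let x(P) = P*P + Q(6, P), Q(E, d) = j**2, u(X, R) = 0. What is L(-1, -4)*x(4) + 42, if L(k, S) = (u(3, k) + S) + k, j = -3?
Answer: -83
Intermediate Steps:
Q(E, d) = 9 (Q(E, d) = (-3)**2 = 9)
L(k, S) = S + k (L(k, S) = (0 + S) + k = S + k)
x(P) = 9 + P**2 (x(P) = P*P + 9 = P**2 + 9 = 9 + P**2)
L(-1, -4)*x(4) + 42 = (-4 - 1)*(9 + 4**2) + 42 = -5*(9 + 16) + 42 = -5*25 + 42 = -125 + 42 = -83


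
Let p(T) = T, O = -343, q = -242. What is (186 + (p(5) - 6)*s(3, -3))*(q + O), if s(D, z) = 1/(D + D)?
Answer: -217425/2 ≈ -1.0871e+5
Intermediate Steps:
s(D, z) = 1/(2*D)
(186 + (p(5) - 6)*s(3, -3))*(q + O) = (186 + (5 - 6)*((½)/3))*(-242 - 343) = (186 - 1/(2*3))*(-585) = (186 - 1*⅙)*(-585) = (186 - ⅙)*(-585) = (1115/6)*(-585) = -217425/2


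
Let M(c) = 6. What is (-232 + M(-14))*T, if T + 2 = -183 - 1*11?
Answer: 44296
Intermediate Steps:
T = -196 (T = -2 + (-183 - 1*11) = -2 + (-183 - 11) = -2 - 194 = -196)
(-232 + M(-14))*T = (-232 + 6)*(-196) = -226*(-196) = 44296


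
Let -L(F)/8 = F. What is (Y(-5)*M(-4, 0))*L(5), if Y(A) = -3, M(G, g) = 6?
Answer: 720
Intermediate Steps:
L(F) = -8*F
(Y(-5)*M(-4, 0))*L(5) = (-3*6)*(-8*5) = -18*(-40) = 720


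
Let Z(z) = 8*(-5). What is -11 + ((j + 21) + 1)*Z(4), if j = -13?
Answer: -371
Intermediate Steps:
Z(z) = -40
-11 + ((j + 21) + 1)*Z(4) = -11 + ((-13 + 21) + 1)*(-40) = -11 + (8 + 1)*(-40) = -11 + 9*(-40) = -11 - 360 = -371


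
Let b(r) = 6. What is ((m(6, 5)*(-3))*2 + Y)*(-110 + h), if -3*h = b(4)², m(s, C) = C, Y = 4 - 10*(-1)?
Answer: 1952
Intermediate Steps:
Y = 14 (Y = 4 + 10 = 14)
h = -12 (h = -⅓*6² = -⅓*36 = -12)
((m(6, 5)*(-3))*2 + Y)*(-110 + h) = ((5*(-3))*2 + 14)*(-110 - 12) = (-15*2 + 14)*(-122) = (-30 + 14)*(-122) = -16*(-122) = 1952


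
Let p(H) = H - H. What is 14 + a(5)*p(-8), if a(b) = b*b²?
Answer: 14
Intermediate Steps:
p(H) = 0
a(b) = b³
14 + a(5)*p(-8) = 14 + 5³*0 = 14 + 125*0 = 14 + 0 = 14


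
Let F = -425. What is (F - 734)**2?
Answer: 1343281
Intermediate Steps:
(F - 734)**2 = (-425 - 734)**2 = (-1159)**2 = 1343281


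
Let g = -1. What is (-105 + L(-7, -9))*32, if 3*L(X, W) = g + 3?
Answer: -10016/3 ≈ -3338.7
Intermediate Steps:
L(X, W) = ⅔ (L(X, W) = (-1 + 3)/3 = (⅓)*2 = ⅔)
(-105 + L(-7, -9))*32 = (-105 + ⅔)*32 = -313/3*32 = -10016/3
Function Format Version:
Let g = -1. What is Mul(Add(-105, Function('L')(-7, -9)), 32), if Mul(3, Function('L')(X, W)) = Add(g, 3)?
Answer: Rational(-10016, 3) ≈ -3338.7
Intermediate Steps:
Function('L')(X, W) = Rational(2, 3) (Function('L')(X, W) = Mul(Rational(1, 3), Add(-1, 3)) = Mul(Rational(1, 3), 2) = Rational(2, 3))
Mul(Add(-105, Function('L')(-7, -9)), 32) = Mul(Add(-105, Rational(2, 3)), 32) = Mul(Rational(-313, 3), 32) = Rational(-10016, 3)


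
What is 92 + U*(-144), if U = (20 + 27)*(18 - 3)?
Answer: -101428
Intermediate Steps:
U = 705 (U = 47*15 = 705)
92 + U*(-144) = 92 + 705*(-144) = 92 - 101520 = -101428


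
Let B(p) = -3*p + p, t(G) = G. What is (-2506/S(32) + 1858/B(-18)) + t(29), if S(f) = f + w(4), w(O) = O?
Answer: 11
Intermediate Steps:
B(p) = -2*p
S(f) = 4 + f (S(f) = f + 4 = 4 + f)
(-2506/S(32) + 1858/B(-18)) + t(29) = (-2506/(4 + 32) + 1858/((-2*(-18)))) + 29 = (-2506/36 + 1858/36) + 29 = (-2506*1/36 + 1858*(1/36)) + 29 = (-1253/18 + 929/18) + 29 = -18 + 29 = 11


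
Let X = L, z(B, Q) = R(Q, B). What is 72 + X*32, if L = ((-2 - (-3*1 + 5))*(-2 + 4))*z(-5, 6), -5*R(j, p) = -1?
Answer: 104/5 ≈ 20.800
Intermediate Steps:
R(j, p) = 1/5 (R(j, p) = -1/5*(-1) = 1/5)
z(B, Q) = 1/5
L = -8/5 (L = ((-2 - (-3*1 + 5))*(-2 + 4))*(1/5) = ((-2 - (-3 + 5))*2)*(1/5) = ((-2 - 1*2)*2)*(1/5) = ((-2 - 2)*2)*(1/5) = -4*2*(1/5) = -8*1/5 = -8/5 ≈ -1.6000)
X = -8/5 ≈ -1.6000
72 + X*32 = 72 - 8/5*32 = 72 - 256/5 = 104/5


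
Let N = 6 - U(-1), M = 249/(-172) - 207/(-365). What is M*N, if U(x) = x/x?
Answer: -55281/12556 ≈ -4.4028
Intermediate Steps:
M = -55281/62780 (M = 249*(-1/172) - 207*(-1/365) = -249/172 + 207/365 = -55281/62780 ≈ -0.88055)
U(x) = 1
N = 5 (N = 6 - 1*1 = 6 - 1 = 5)
M*N = -55281/62780*5 = -55281/12556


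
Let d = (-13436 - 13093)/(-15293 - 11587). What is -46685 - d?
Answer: -418306443/8960 ≈ -46686.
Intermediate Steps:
d = 8843/8960 (d = -26529/(-26880) = -26529*(-1/26880) = 8843/8960 ≈ 0.98694)
-46685 - d = -46685 - 1*8843/8960 = -46685 - 8843/8960 = -418306443/8960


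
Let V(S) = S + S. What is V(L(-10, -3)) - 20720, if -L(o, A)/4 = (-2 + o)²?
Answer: -21872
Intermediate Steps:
L(o, A) = -4*(-2 + o)²
V(S) = 2*S
V(L(-10, -3)) - 20720 = 2*(-4*(-2 - 10)²) - 20720 = 2*(-4*(-12)²) - 20720 = 2*(-4*144) - 20720 = 2*(-576) - 20720 = -1152 - 20720 = -21872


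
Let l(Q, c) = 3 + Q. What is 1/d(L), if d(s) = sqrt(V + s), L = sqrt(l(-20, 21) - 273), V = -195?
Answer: 1/sqrt(-195 + I*sqrt(290)) ≈ 0.0031121 - 0.071408*I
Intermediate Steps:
L = I*sqrt(290) (L = sqrt((3 - 20) - 273) = sqrt(-17 - 273) = sqrt(-290) = I*sqrt(290) ≈ 17.029*I)
d(s) = sqrt(-195 + s)
1/d(L) = 1/(sqrt(-195 + I*sqrt(290))) = 1/sqrt(-195 + I*sqrt(290))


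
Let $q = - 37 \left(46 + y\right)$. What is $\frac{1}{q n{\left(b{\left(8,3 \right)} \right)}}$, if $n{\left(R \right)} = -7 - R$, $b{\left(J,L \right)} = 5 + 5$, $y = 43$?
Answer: $\frac{1}{55981} \approx 1.7863 \cdot 10^{-5}$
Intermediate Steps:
$b{\left(J,L \right)} = 10$
$q = -3293$ ($q = - 37 \left(46 + 43\right) = \left(-37\right) 89 = -3293$)
$\frac{1}{q n{\left(b{\left(8,3 \right)} \right)}} = \frac{1}{\left(-3293\right) \left(-7 - 10\right)} = - \frac{1}{3293 \left(-7 - 10\right)} = - \frac{1}{3293 \left(-17\right)} = \left(- \frac{1}{3293}\right) \left(- \frac{1}{17}\right) = \frac{1}{55981}$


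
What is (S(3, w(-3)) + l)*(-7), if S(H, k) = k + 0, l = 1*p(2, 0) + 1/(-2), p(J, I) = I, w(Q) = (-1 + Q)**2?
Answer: -217/2 ≈ -108.50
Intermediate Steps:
l = -1/2 (l = 1*0 + 1/(-2) = 0 - 1/2 = -1/2 ≈ -0.50000)
S(H, k) = k
(S(3, w(-3)) + l)*(-7) = ((-1 - 3)**2 - 1/2)*(-7) = ((-4)**2 - 1/2)*(-7) = (16 - 1/2)*(-7) = (31/2)*(-7) = -217/2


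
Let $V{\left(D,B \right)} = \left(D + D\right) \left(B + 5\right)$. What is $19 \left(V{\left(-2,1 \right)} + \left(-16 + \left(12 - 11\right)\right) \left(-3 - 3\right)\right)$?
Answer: $1254$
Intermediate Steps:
$V{\left(D,B \right)} = 2 D \left(5 + B\right)$
$19 \left(V{\left(-2,1 \right)} + \left(-16 + \left(12 - 11\right)\right) \left(-3 - 3\right)\right) = 19 \left(2 \left(-2\right) \left(5 + 1\right) + \left(-16 + \left(12 - 11\right)\right) \left(-3 - 3\right)\right) = 19 \left(2 \left(-2\right) 6 + \left(-16 + 1\right) \left(-6\right)\right) = 19 \left(-24 - -90\right) = 19 \left(-24 + 90\right) = 19 \cdot 66 = 1254$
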